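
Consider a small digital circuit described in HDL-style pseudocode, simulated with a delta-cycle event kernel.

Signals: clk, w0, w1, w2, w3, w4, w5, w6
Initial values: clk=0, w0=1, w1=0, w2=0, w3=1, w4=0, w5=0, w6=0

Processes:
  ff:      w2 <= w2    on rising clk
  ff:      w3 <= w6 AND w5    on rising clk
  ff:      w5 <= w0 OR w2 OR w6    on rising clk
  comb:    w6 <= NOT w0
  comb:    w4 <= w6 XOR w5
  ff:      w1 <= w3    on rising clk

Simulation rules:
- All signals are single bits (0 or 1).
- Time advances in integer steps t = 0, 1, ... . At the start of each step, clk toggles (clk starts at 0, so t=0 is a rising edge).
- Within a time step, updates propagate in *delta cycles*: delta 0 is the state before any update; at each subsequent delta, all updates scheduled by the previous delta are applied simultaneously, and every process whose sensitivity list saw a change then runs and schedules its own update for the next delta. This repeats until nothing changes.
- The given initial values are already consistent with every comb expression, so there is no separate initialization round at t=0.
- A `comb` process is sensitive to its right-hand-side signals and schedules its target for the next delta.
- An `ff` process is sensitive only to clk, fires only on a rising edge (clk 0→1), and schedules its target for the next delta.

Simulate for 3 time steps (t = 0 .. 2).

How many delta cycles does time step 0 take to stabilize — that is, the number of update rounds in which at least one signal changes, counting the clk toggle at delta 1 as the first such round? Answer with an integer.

3

t0.Δ0 w3=1 w2=0 clk=0 w6=0 w5=0 w4=0 w1=0 w0=1
t0.Δ1 w3=1 w2=0 clk=1 w6=0 w5=0 w4=0 w1=0 w0=1
t0.Δ2 w3=0 w2=0 clk=1 w6=0 w5=1 w4=0 w1=1 w0=1
t0.Δ3 w3=0 w2=0 clk=1 w6=0 w5=1 w4=1 w1=1 w0=1
t1.Δ0 w3=0 w2=0 clk=1 w6=0 w5=1 w4=1 w1=1 w0=1
t1.Δ1 w3=0 w2=0 clk=0 w6=0 w5=1 w4=1 w1=1 w0=1
t2.Δ0 w3=0 w2=0 clk=0 w6=0 w5=1 w4=1 w1=1 w0=1
t2.Δ1 w3=0 w2=0 clk=1 w6=0 w5=1 w4=1 w1=1 w0=1
t2.Δ2 w3=0 w2=0 clk=1 w6=0 w5=1 w4=1 w1=0 w0=1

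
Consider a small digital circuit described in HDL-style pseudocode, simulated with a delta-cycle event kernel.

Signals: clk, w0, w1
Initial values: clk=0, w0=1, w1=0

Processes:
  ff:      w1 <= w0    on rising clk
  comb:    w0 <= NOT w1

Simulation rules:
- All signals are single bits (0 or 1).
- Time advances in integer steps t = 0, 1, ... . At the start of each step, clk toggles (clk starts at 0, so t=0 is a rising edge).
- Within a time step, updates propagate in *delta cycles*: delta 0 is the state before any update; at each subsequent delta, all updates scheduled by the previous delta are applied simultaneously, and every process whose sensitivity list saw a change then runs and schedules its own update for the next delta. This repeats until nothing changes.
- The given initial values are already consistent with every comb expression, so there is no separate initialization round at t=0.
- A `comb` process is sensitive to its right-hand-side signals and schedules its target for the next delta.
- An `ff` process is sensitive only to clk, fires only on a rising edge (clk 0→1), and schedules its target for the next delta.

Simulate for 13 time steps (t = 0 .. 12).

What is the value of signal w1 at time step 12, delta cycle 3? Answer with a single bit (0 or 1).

1

t=0 Δ0: w0=1 clk=0 w1=0
  Δ1: clk:0→1
  Δ2: w1:0→1
  Δ3: w0:1→0
  (3Δ to stable)
t=1 Δ0: w0=0 clk=1 w1=1
  Δ1: clk:1→0
  (1Δ to stable)
t=2 Δ0: w0=0 clk=0 w1=1
  Δ1: clk:0→1
  Δ2: w1:1→0
  Δ3: w0:0→1
  (3Δ to stable)
t=3 Δ0: w0=1 clk=1 w1=0
  Δ1: clk:1→0
  (1Δ to stable)
t=4 Δ0: w0=1 clk=0 w1=0
  Δ1: clk:0→1
  Δ2: w1:0→1
  Δ3: w0:1→0
  (3Δ to stable)
t=5 Δ0: w0=0 clk=1 w1=1
  Δ1: clk:1→0
  (1Δ to stable)
t=6 Δ0: w0=0 clk=0 w1=1
  Δ1: clk:0→1
  Δ2: w1:1→0
  Δ3: w0:0→1
  (3Δ to stable)
t=7 Δ0: w0=1 clk=1 w1=0
  Δ1: clk:1→0
  (1Δ to stable)
t=8 Δ0: w0=1 clk=0 w1=0
  Δ1: clk:0→1
  Δ2: w1:0→1
  Δ3: w0:1→0
  (3Δ to stable)
t=9 Δ0: w0=0 clk=1 w1=1
  Δ1: clk:1→0
  (1Δ to stable)
t=10 Δ0: w0=0 clk=0 w1=1
  Δ1: clk:0→1
  Δ2: w1:1→0
  Δ3: w0:0→1
  (3Δ to stable)
t=11 Δ0: w0=1 clk=1 w1=0
  Δ1: clk:1→0
  (1Δ to stable)
t=12 Δ0: w0=1 clk=0 w1=0
  Δ1: clk:0→1
  Δ2: w1:0→1
  Δ3: w0:1→0
  (3Δ to stable)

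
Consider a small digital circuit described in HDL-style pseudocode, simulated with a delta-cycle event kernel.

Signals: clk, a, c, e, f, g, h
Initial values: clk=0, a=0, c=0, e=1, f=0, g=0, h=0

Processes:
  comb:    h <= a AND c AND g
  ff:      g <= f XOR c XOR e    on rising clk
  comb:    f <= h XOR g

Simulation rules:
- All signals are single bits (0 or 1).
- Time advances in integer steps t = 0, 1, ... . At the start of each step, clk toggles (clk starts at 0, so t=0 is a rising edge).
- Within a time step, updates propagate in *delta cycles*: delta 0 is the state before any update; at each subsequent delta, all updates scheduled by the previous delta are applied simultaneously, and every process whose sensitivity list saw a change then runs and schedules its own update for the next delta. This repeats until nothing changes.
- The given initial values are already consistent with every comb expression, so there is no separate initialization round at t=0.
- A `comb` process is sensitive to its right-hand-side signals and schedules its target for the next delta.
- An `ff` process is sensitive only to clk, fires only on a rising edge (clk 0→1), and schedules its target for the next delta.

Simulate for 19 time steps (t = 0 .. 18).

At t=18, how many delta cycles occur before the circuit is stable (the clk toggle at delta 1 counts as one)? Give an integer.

[bits: a,h,g,c,clk,f,e]
t=0: Δ0=0000001 Δ1=0000101 Δ2=0010101 Δ3=0010111 | 3Δ
t=1: Δ0=0010111 Δ1=0010011 | 1Δ
t=2: Δ0=0010011 Δ1=0010111 Δ2=0000111 Δ3=0000101 | 3Δ
t=3: Δ0=0000101 Δ1=0000001 | 1Δ
t=4: Δ0=0000001 Δ1=0000101 Δ2=0010101 Δ3=0010111 | 3Δ
t=5: Δ0=0010111 Δ1=0010011 | 1Δ
t=6: Δ0=0010011 Δ1=0010111 Δ2=0000111 Δ3=0000101 | 3Δ
t=7: Δ0=0000101 Δ1=0000001 | 1Δ
t=8: Δ0=0000001 Δ1=0000101 Δ2=0010101 Δ3=0010111 | 3Δ
t=9: Δ0=0010111 Δ1=0010011 | 1Δ
t=10: Δ0=0010011 Δ1=0010111 Δ2=0000111 Δ3=0000101 | 3Δ
t=11: Δ0=0000101 Δ1=0000001 | 1Δ
t=12: Δ0=0000001 Δ1=0000101 Δ2=0010101 Δ3=0010111 | 3Δ
t=13: Δ0=0010111 Δ1=0010011 | 1Δ
t=14: Δ0=0010011 Δ1=0010111 Δ2=0000111 Δ3=0000101 | 3Δ
t=15: Δ0=0000101 Δ1=0000001 | 1Δ
t=16: Δ0=0000001 Δ1=0000101 Δ2=0010101 Δ3=0010111 | 3Δ
t=17: Δ0=0010111 Δ1=0010011 | 1Δ
t=18: Δ0=0010011 Δ1=0010111 Δ2=0000111 Δ3=0000101 | 3Δ

3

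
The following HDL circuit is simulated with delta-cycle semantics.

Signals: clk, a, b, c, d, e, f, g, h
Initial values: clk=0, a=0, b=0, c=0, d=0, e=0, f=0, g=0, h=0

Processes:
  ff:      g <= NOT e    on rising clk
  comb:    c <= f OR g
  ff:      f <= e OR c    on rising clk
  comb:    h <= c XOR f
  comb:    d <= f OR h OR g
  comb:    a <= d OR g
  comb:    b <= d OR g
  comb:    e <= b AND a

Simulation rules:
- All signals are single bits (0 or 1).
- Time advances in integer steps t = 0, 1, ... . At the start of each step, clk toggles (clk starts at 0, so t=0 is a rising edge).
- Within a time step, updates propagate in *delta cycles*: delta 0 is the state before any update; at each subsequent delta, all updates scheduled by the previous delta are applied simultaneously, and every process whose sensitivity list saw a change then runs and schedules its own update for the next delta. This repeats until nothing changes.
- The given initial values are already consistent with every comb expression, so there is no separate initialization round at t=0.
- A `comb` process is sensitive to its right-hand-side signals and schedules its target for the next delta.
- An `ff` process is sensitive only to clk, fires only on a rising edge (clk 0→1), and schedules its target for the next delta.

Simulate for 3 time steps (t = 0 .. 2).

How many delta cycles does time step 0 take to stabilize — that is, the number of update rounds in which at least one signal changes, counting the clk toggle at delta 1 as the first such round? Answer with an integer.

4

[bits: h,d,c,clk,a,b,g,e,f]
t=0: Δ0=000000000 Δ1=000100000 Δ2=000100100 Δ3=011111100 Δ4=111111110 | 4Δ
t=1: Δ0=111111110 Δ1=111011110 | 1Δ
t=2: Δ0=111011110 Δ1=111111110 Δ2=111111011 Δ3=011111011 | 3Δ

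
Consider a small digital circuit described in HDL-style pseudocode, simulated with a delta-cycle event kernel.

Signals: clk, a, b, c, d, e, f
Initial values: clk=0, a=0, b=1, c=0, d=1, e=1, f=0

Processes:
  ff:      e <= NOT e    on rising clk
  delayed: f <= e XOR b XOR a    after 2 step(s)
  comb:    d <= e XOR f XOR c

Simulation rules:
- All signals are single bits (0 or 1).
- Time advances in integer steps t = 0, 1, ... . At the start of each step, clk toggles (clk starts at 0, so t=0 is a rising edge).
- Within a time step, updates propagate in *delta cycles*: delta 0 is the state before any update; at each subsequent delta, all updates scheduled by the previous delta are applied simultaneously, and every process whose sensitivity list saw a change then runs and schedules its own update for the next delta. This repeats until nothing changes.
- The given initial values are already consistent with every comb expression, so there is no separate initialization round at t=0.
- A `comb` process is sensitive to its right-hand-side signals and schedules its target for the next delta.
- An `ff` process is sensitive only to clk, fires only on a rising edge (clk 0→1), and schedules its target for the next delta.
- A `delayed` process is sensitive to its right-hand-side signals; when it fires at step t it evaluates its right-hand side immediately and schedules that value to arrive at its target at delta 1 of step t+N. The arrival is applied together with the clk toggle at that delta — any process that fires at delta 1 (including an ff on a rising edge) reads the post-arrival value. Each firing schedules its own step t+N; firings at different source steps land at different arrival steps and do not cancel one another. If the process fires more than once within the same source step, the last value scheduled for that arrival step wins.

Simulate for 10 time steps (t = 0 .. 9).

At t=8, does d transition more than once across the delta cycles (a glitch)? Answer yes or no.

t=0 Δ0: clk=0 f=0 e=1 c=0 a=0 b=1 d=1
  Δ1: clk:0→1
  Δ2: e:1→0
  Δ3: d:1→0
  (3Δ to stable)
t=1 Δ0: clk=1 f=0 e=0 c=0 a=0 b=1 d=0
  Δ1: clk:1→0
  (1Δ to stable)
t=2 Δ0: clk=0 f=0 e=0 c=0 a=0 b=1 d=0
  Δ1: clk:0→1, f:0→1
  Δ2: e:0→1, d:0→1
  Δ3: d:1→0
  (3Δ to stable)
t=3 Δ0: clk=1 f=1 e=1 c=0 a=0 b=1 d=0
  Δ1: clk:1→0
  (1Δ to stable)
t=4 Δ0: clk=0 f=1 e=1 c=0 a=0 b=1 d=0
  Δ1: clk:0→1, f:1→0
  Δ2: e:1→0, d:0→1
  Δ3: d:1→0
  (3Δ to stable)
t=5 Δ0: clk=1 f=0 e=0 c=0 a=0 b=1 d=0
  Δ1: clk:1→0
  (1Δ to stable)
t=6 Δ0: clk=0 f=0 e=0 c=0 a=0 b=1 d=0
  Δ1: clk:0→1, f:0→1
  Δ2: e:0→1, d:0→1
  Δ3: d:1→0
  (3Δ to stable)
t=7 Δ0: clk=1 f=1 e=1 c=0 a=0 b=1 d=0
  Δ1: clk:1→0
  (1Δ to stable)
t=8 Δ0: clk=0 f=1 e=1 c=0 a=0 b=1 d=0
  Δ1: clk:0→1, f:1→0
  Δ2: e:1→0, d:0→1
  Δ3: d:1→0
  (3Δ to stable)
t=9 Δ0: clk=1 f=0 e=0 c=0 a=0 b=1 d=0
  Δ1: clk:1→0
  (1Δ to stable)

yes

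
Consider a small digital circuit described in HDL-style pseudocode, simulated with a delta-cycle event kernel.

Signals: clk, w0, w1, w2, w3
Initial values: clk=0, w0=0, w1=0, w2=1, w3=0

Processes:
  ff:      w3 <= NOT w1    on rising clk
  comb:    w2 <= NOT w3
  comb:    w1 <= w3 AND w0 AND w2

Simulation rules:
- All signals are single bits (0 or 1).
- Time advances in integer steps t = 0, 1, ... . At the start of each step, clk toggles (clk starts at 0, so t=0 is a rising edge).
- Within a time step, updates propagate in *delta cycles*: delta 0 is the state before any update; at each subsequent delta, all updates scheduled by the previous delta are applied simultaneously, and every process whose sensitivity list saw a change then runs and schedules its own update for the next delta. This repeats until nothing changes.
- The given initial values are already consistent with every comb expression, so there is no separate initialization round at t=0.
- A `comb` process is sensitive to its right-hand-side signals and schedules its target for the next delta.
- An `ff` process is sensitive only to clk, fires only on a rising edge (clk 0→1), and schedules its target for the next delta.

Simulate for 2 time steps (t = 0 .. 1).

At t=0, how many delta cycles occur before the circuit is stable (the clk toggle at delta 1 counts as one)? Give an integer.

3

t=0 Δ0: w2=1 w0=0 clk=0 w3=0 w1=0
  Δ1: clk:0→1
  Δ2: w3:0→1
  Δ3: w2:1→0
  (3Δ to stable)
t=1 Δ0: w2=0 w0=0 clk=1 w3=1 w1=0
  Δ1: clk:1→0
  (1Δ to stable)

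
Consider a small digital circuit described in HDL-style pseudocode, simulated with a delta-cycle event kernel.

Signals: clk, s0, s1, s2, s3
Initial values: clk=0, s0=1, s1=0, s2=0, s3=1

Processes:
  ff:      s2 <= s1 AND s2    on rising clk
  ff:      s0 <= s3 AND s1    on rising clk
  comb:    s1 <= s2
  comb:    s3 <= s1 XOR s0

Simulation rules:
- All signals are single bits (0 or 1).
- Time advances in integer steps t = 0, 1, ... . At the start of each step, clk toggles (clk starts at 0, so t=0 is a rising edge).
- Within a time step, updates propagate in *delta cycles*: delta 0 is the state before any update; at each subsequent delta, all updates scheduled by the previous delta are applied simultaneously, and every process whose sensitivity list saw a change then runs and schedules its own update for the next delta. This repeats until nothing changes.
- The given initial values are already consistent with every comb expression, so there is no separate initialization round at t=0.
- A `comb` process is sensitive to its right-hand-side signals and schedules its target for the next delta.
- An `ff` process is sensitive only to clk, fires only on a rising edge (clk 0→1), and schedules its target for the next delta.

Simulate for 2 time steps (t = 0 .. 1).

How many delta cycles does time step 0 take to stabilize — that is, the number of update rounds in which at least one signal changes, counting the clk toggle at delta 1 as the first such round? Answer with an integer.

t=0 Δ0: s0=1 clk=0 s1=0 s2=0 s3=1
  Δ1: clk:0→1
  Δ2: s0:1→0
  Δ3: s3:1→0
  (3Δ to stable)
t=1 Δ0: s0=0 clk=1 s1=0 s2=0 s3=0
  Δ1: clk:1→0
  (1Δ to stable)

3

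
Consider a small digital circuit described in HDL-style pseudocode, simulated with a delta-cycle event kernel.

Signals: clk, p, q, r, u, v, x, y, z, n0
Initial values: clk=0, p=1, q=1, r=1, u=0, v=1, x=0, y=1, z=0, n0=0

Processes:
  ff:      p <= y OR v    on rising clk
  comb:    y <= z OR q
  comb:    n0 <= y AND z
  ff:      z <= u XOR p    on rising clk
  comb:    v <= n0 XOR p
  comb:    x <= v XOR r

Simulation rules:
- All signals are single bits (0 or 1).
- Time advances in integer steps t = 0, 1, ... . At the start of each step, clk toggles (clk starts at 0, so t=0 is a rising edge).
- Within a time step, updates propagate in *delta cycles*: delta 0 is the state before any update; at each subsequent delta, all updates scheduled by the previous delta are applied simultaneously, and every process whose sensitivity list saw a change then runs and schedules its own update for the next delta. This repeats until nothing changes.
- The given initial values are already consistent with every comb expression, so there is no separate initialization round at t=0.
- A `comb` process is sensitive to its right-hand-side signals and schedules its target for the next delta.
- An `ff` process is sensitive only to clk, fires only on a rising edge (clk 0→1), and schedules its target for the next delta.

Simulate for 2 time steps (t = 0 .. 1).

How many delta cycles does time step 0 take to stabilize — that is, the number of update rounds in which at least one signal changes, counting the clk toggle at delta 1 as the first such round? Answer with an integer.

5

t=0 Δ0: u=0 n0=0 z=0 y=1 p=1 v=1 x=0 r=1 q=1 clk=0
  Δ1: clk:0→1
  Δ2: z:0→1
  Δ3: n0:0→1
  Δ4: v:1→0
  Δ5: x:0→1
  (5Δ to stable)
t=1 Δ0: u=0 n0=1 z=1 y=1 p=1 v=0 x=1 r=1 q=1 clk=1
  Δ1: clk:1→0
  (1Δ to stable)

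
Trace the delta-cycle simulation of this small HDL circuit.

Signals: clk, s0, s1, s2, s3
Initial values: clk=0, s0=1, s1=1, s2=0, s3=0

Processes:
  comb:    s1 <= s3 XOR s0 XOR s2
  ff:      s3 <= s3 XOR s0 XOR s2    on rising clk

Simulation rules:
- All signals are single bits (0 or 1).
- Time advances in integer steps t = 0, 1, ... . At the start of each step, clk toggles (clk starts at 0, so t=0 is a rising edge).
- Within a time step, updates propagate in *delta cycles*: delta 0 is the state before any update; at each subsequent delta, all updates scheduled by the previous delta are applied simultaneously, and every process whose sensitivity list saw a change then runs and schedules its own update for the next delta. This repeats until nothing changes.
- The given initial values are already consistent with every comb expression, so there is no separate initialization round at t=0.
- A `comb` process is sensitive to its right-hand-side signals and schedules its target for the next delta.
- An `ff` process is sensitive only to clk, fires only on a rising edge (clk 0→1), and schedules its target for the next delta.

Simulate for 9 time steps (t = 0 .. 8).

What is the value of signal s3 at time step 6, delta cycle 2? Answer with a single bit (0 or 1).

0

t0.Δ0 s3=0 s0=1 clk=0 s2=0 s1=1
t0.Δ1 s3=0 s0=1 clk=1 s2=0 s1=1
t0.Δ2 s3=1 s0=1 clk=1 s2=0 s1=1
t0.Δ3 s3=1 s0=1 clk=1 s2=0 s1=0
t1.Δ0 s3=1 s0=1 clk=1 s2=0 s1=0
t1.Δ1 s3=1 s0=1 clk=0 s2=0 s1=0
t2.Δ0 s3=1 s0=1 clk=0 s2=0 s1=0
t2.Δ1 s3=1 s0=1 clk=1 s2=0 s1=0
t2.Δ2 s3=0 s0=1 clk=1 s2=0 s1=0
t2.Δ3 s3=0 s0=1 clk=1 s2=0 s1=1
t3.Δ0 s3=0 s0=1 clk=1 s2=0 s1=1
t3.Δ1 s3=0 s0=1 clk=0 s2=0 s1=1
t4.Δ0 s3=0 s0=1 clk=0 s2=0 s1=1
t4.Δ1 s3=0 s0=1 clk=1 s2=0 s1=1
t4.Δ2 s3=1 s0=1 clk=1 s2=0 s1=1
t4.Δ3 s3=1 s0=1 clk=1 s2=0 s1=0
t5.Δ0 s3=1 s0=1 clk=1 s2=0 s1=0
t5.Δ1 s3=1 s0=1 clk=0 s2=0 s1=0
t6.Δ0 s3=1 s0=1 clk=0 s2=0 s1=0
t6.Δ1 s3=1 s0=1 clk=1 s2=0 s1=0
t6.Δ2 s3=0 s0=1 clk=1 s2=0 s1=0
t6.Δ3 s3=0 s0=1 clk=1 s2=0 s1=1
t7.Δ0 s3=0 s0=1 clk=1 s2=0 s1=1
t7.Δ1 s3=0 s0=1 clk=0 s2=0 s1=1
t8.Δ0 s3=0 s0=1 clk=0 s2=0 s1=1
t8.Δ1 s3=0 s0=1 clk=1 s2=0 s1=1
t8.Δ2 s3=1 s0=1 clk=1 s2=0 s1=1
t8.Δ3 s3=1 s0=1 clk=1 s2=0 s1=0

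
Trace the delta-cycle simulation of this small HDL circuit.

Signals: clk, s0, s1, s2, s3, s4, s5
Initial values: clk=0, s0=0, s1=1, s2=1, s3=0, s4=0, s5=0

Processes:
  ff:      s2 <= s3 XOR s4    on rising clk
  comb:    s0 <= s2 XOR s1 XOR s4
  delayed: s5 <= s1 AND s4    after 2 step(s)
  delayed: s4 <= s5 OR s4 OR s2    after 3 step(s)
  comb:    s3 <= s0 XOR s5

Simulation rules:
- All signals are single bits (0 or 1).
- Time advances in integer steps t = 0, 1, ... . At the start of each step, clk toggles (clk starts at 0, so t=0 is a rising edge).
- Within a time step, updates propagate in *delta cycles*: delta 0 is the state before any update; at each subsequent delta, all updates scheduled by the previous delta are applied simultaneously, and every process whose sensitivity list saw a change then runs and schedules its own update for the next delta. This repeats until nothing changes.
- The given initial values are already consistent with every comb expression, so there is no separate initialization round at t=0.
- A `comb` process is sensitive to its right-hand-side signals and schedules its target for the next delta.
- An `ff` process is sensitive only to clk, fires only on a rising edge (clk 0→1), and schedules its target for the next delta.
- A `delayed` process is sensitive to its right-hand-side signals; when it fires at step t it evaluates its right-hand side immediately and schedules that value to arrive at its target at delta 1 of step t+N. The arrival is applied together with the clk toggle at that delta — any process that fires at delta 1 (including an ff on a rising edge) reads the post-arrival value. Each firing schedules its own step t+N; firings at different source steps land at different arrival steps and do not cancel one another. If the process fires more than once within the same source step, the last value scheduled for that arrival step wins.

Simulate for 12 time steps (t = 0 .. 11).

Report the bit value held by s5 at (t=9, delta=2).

0

t0.Δ0 s2=1 clk=0 s5=0 s4=0 s3=0 s0=0 s1=1
t0.Δ1 s2=1 clk=1 s5=0 s4=0 s3=0 s0=0 s1=1
t0.Δ2 s2=0 clk=1 s5=0 s4=0 s3=0 s0=0 s1=1
t0.Δ3 s2=0 clk=1 s5=0 s4=0 s3=0 s0=1 s1=1
t0.Δ4 s2=0 clk=1 s5=0 s4=0 s3=1 s0=1 s1=1
t1.Δ0 s2=0 clk=1 s5=0 s4=0 s3=1 s0=1 s1=1
t1.Δ1 s2=0 clk=0 s5=0 s4=0 s3=1 s0=1 s1=1
t2.Δ0 s2=0 clk=0 s5=0 s4=0 s3=1 s0=1 s1=1
t2.Δ1 s2=0 clk=1 s5=0 s4=0 s3=1 s0=1 s1=1
t2.Δ2 s2=1 clk=1 s5=0 s4=0 s3=1 s0=1 s1=1
t2.Δ3 s2=1 clk=1 s5=0 s4=0 s3=1 s0=0 s1=1
t2.Δ4 s2=1 clk=1 s5=0 s4=0 s3=0 s0=0 s1=1
t3.Δ0 s2=1 clk=1 s5=0 s4=0 s3=0 s0=0 s1=1
t3.Δ1 s2=1 clk=0 s5=0 s4=0 s3=0 s0=0 s1=1
t4.Δ0 s2=1 clk=0 s5=0 s4=0 s3=0 s0=0 s1=1
t4.Δ1 s2=1 clk=1 s5=0 s4=0 s3=0 s0=0 s1=1
t4.Δ2 s2=0 clk=1 s5=0 s4=0 s3=0 s0=0 s1=1
t4.Δ3 s2=0 clk=1 s5=0 s4=0 s3=0 s0=1 s1=1
t4.Δ4 s2=0 clk=1 s5=0 s4=0 s3=1 s0=1 s1=1
t5.Δ0 s2=0 clk=1 s5=0 s4=0 s3=1 s0=1 s1=1
t5.Δ1 s2=0 clk=0 s5=0 s4=1 s3=1 s0=1 s1=1
t5.Δ2 s2=0 clk=0 s5=0 s4=1 s3=1 s0=0 s1=1
t5.Δ3 s2=0 clk=0 s5=0 s4=1 s3=0 s0=0 s1=1
t6.Δ0 s2=0 clk=0 s5=0 s4=1 s3=0 s0=0 s1=1
t6.Δ1 s2=0 clk=1 s5=0 s4=1 s3=0 s0=0 s1=1
t6.Δ2 s2=1 clk=1 s5=0 s4=1 s3=0 s0=0 s1=1
t6.Δ3 s2=1 clk=1 s5=0 s4=1 s3=0 s0=1 s1=1
t6.Δ4 s2=1 clk=1 s5=0 s4=1 s3=1 s0=1 s1=1
t7.Δ0 s2=1 clk=1 s5=0 s4=1 s3=1 s0=1 s1=1
t7.Δ1 s2=1 clk=0 s5=1 s4=0 s3=1 s0=1 s1=1
t7.Δ2 s2=1 clk=0 s5=1 s4=0 s3=0 s0=0 s1=1
t7.Δ3 s2=1 clk=0 s5=1 s4=0 s3=1 s0=0 s1=1
t8.Δ0 s2=1 clk=0 s5=1 s4=0 s3=1 s0=0 s1=1
t8.Δ1 s2=1 clk=1 s5=1 s4=1 s3=1 s0=0 s1=1
t8.Δ2 s2=0 clk=1 s5=1 s4=1 s3=1 s0=1 s1=1
t8.Δ3 s2=0 clk=1 s5=1 s4=1 s3=0 s0=0 s1=1
t8.Δ4 s2=0 clk=1 s5=1 s4=1 s3=1 s0=0 s1=1
t9.Δ0 s2=0 clk=1 s5=1 s4=1 s3=1 s0=0 s1=1
t9.Δ1 s2=0 clk=0 s5=0 s4=1 s3=1 s0=0 s1=1
t9.Δ2 s2=0 clk=0 s5=0 s4=1 s3=0 s0=0 s1=1
t10.Δ0 s2=0 clk=0 s5=0 s4=1 s3=0 s0=0 s1=1
t10.Δ1 s2=0 clk=1 s5=1 s4=1 s3=0 s0=0 s1=1
t10.Δ2 s2=1 clk=1 s5=1 s4=1 s3=1 s0=0 s1=1
t10.Δ3 s2=1 clk=1 s5=1 s4=1 s3=1 s0=1 s1=1
t10.Δ4 s2=1 clk=1 s5=1 s4=1 s3=0 s0=1 s1=1
t11.Δ0 s2=1 clk=1 s5=1 s4=1 s3=0 s0=1 s1=1
t11.Δ1 s2=1 clk=0 s5=1 s4=1 s3=0 s0=1 s1=1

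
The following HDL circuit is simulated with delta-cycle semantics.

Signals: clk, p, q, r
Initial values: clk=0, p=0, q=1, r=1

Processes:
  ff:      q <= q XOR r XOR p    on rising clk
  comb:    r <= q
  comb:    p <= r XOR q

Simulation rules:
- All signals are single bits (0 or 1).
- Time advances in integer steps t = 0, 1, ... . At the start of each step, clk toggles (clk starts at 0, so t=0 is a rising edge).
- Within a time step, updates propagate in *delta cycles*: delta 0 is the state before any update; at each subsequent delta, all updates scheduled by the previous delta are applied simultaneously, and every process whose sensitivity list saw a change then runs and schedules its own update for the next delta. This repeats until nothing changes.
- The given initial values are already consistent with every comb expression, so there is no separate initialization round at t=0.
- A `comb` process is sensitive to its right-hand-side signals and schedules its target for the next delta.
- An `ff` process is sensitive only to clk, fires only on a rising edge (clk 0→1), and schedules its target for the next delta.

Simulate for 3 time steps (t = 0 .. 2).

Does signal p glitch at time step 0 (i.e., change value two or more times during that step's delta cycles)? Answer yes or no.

[bits: clk,r,p,q]
t=0: Δ0=0101 Δ1=1101 Δ2=1100 Δ3=1010 Δ4=1000 | 4Δ
t=1: Δ0=1000 Δ1=0000 | 1Δ
t=2: Δ0=0000 Δ1=1000 | 1Δ

yes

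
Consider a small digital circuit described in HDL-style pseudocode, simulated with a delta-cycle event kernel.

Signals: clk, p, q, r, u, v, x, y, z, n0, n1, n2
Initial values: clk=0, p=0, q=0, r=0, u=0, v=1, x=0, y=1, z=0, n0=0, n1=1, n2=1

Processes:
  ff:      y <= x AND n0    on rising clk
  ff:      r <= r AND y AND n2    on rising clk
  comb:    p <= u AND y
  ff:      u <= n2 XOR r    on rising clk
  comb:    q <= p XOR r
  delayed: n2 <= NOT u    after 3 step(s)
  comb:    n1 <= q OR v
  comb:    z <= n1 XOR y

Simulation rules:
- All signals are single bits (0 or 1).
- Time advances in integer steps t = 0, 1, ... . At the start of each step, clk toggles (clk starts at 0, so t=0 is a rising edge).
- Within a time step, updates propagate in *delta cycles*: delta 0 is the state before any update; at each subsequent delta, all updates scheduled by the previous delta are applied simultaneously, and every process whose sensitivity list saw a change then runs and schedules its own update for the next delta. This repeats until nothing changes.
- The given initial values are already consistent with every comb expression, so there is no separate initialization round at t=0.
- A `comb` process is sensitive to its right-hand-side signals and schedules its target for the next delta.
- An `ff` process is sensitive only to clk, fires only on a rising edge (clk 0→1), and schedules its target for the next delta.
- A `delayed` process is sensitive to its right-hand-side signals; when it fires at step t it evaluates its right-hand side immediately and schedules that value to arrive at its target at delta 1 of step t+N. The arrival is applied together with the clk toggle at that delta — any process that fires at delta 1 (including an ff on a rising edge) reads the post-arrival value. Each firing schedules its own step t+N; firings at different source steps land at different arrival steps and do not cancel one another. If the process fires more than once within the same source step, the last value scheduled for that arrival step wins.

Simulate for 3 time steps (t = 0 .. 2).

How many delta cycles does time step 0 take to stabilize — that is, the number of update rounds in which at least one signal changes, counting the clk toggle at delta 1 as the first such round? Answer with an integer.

3

[bits: clk,n0,z,x,p,q,n2,n1,y,v,r,u]
t=0: Δ0=000000111100 Δ1=100000111100 Δ2=100000110101 Δ3=101000110101 | 3Δ
t=1: Δ0=101000110101 Δ1=001000110101 | 1Δ
t=2: Δ0=001000110101 Δ1=101000110101 | 1Δ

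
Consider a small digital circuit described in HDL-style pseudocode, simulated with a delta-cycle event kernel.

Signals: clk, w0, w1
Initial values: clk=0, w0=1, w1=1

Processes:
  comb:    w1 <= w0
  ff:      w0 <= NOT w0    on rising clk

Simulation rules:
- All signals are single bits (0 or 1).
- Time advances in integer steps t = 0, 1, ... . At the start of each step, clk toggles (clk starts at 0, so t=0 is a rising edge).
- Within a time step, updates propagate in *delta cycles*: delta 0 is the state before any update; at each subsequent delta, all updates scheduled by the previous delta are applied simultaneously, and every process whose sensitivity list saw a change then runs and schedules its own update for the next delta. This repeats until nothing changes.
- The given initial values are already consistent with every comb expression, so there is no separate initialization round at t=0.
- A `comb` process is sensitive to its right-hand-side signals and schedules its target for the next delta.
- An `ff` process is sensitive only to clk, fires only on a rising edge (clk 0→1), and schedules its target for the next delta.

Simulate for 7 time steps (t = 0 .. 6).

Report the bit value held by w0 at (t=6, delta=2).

1

t0.Δ0 w0=1 clk=0 w1=1
t0.Δ1 w0=1 clk=1 w1=1
t0.Δ2 w0=0 clk=1 w1=1
t0.Δ3 w0=0 clk=1 w1=0
t1.Δ0 w0=0 clk=1 w1=0
t1.Δ1 w0=0 clk=0 w1=0
t2.Δ0 w0=0 clk=0 w1=0
t2.Δ1 w0=0 clk=1 w1=0
t2.Δ2 w0=1 clk=1 w1=0
t2.Δ3 w0=1 clk=1 w1=1
t3.Δ0 w0=1 clk=1 w1=1
t3.Δ1 w0=1 clk=0 w1=1
t4.Δ0 w0=1 clk=0 w1=1
t4.Δ1 w0=1 clk=1 w1=1
t4.Δ2 w0=0 clk=1 w1=1
t4.Δ3 w0=0 clk=1 w1=0
t5.Δ0 w0=0 clk=1 w1=0
t5.Δ1 w0=0 clk=0 w1=0
t6.Δ0 w0=0 clk=0 w1=0
t6.Δ1 w0=0 clk=1 w1=0
t6.Δ2 w0=1 clk=1 w1=0
t6.Δ3 w0=1 clk=1 w1=1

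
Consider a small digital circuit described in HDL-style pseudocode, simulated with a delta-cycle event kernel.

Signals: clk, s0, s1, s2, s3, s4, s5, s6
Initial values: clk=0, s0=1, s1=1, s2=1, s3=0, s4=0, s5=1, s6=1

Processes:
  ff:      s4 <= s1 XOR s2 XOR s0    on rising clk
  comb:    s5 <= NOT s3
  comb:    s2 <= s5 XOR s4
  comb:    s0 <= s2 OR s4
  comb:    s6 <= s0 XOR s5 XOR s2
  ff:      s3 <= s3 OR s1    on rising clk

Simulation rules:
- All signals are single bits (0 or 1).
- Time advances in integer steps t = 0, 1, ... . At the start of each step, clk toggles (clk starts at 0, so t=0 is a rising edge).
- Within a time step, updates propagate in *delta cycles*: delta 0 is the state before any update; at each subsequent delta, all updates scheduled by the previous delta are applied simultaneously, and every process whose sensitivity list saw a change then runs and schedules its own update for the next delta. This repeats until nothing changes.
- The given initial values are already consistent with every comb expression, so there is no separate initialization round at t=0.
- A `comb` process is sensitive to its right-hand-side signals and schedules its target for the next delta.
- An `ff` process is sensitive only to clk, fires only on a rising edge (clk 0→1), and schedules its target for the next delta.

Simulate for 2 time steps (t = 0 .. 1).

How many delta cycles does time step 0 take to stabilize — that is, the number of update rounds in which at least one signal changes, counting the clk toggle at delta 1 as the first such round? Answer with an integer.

5

t=0 Δ0: s6=1 s0=1 clk=0 s3=0 s2=1 s1=1 s4=0 s5=1
  Δ1: clk:0→1
  Δ2: s3:0→1, s4:0→1
  Δ3: s2:1→0, s5:1→0
  Δ4: s2:0→1
  Δ5: s6:1→0
  (5Δ to stable)
t=1 Δ0: s6=0 s0=1 clk=1 s3=1 s2=1 s1=1 s4=1 s5=0
  Δ1: clk:1→0
  (1Δ to stable)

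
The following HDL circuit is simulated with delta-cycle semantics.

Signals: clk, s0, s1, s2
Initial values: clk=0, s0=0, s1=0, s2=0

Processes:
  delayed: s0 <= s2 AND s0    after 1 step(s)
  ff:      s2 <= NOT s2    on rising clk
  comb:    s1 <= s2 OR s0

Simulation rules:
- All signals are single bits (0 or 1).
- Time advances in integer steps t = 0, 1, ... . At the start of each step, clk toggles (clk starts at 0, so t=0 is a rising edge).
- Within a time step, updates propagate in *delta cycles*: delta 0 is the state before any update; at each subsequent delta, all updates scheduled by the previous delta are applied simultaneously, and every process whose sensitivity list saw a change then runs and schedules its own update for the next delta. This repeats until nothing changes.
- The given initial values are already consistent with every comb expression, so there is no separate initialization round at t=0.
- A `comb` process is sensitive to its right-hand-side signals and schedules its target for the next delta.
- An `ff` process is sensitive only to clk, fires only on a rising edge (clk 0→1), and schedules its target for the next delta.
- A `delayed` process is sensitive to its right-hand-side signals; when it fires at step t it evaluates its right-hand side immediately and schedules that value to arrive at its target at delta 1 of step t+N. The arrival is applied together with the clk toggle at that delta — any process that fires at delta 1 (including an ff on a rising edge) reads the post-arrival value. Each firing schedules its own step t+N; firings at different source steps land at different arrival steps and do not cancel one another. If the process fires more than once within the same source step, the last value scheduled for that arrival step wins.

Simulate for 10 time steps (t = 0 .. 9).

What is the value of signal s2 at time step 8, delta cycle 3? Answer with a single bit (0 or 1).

[bits: clk,s0,s1,s2]
t=0: Δ0=0000 Δ1=1000 Δ2=1001 Δ3=1011 | 3Δ
t=1: Δ0=1011 Δ1=0011 | 1Δ
t=2: Δ0=0011 Δ1=1011 Δ2=1010 Δ3=1000 | 3Δ
t=3: Δ0=1000 Δ1=0000 | 1Δ
t=4: Δ0=0000 Δ1=1000 Δ2=1001 Δ3=1011 | 3Δ
t=5: Δ0=1011 Δ1=0011 | 1Δ
t=6: Δ0=0011 Δ1=1011 Δ2=1010 Δ3=1000 | 3Δ
t=7: Δ0=1000 Δ1=0000 | 1Δ
t=8: Δ0=0000 Δ1=1000 Δ2=1001 Δ3=1011 | 3Δ
t=9: Δ0=1011 Δ1=0011 | 1Δ

1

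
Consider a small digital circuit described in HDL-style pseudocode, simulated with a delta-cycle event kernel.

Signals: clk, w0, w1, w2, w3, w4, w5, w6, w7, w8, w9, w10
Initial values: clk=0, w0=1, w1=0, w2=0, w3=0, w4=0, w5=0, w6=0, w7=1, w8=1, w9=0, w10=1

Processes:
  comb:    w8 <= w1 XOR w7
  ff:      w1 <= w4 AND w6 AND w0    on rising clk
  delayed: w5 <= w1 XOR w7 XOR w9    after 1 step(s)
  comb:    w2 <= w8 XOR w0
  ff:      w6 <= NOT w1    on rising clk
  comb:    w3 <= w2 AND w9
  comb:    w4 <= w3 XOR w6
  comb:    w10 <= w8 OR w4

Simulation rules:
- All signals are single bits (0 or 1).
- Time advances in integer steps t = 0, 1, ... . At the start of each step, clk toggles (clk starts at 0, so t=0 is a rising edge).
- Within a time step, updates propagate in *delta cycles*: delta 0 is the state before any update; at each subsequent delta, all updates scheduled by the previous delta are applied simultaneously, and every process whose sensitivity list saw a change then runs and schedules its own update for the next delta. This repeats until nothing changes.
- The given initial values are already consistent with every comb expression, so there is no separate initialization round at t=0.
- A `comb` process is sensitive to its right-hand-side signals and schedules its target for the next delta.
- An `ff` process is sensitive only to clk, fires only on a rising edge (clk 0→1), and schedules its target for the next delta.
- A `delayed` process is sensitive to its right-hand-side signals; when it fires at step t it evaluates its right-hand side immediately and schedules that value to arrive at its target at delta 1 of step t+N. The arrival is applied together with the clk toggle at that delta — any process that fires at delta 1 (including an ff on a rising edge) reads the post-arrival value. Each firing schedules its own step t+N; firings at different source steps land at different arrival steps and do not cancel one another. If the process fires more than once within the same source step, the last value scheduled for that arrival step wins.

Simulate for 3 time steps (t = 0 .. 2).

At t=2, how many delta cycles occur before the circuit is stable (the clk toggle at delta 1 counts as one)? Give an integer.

4

t=0 Δ0: w10=1 w5=0 w8=1 w3=0 w9=0 w7=1 clk=0 w0=1 w6=0 w2=0 w4=0 w1=0
  Δ1: clk:0→1
  Δ2: w6:0→1
  Δ3: w4:0→1
  (3Δ to stable)
t=1 Δ0: w10=1 w5=0 w8=1 w3=0 w9=0 w7=1 clk=1 w0=1 w6=1 w2=0 w4=1 w1=0
  Δ1: clk:1→0
  (1Δ to stable)
t=2 Δ0: w10=1 w5=0 w8=1 w3=0 w9=0 w7=1 clk=0 w0=1 w6=1 w2=0 w4=1 w1=0
  Δ1: clk:0→1
  Δ2: w1:0→1
  Δ3: w8:1→0
  Δ4: w2:0→1
  (4Δ to stable)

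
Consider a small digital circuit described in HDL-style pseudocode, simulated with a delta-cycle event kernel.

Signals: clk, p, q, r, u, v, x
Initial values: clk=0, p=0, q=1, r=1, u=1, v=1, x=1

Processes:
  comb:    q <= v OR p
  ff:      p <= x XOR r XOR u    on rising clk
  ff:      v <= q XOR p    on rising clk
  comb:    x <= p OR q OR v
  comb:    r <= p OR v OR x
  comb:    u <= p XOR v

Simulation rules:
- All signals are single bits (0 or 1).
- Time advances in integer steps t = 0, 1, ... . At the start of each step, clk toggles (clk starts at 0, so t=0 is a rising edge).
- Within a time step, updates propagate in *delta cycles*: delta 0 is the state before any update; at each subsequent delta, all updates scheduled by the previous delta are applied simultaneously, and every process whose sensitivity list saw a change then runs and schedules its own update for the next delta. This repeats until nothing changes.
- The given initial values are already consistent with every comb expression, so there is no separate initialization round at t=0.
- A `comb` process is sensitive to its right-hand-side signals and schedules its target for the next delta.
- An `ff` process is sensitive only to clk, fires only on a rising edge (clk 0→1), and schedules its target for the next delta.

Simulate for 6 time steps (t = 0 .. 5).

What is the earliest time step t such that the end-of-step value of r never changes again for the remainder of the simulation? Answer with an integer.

2

t=0 Δ0: q=1 r=1 p=0 u=1 v=1 x=1 clk=0
  Δ1: clk:0→1
  Δ2: p:0→1
  Δ3: u:1→0
  (3Δ to stable)
t=1 Δ0: q=1 r=1 p=1 u=0 v=1 x=1 clk=1
  Δ1: clk:1→0
  (1Δ to stable)
t=2 Δ0: q=1 r=1 p=1 u=0 v=1 x=1 clk=0
  Δ1: clk:0→1
  Δ2: p:1→0, v:1→0
  Δ3: q:1→0
  Δ4: x:1→0
  Δ5: r:1→0
  (5Δ to stable)
t=3 Δ0: q=0 r=0 p=0 u=0 v=0 x=0 clk=1
  Δ1: clk:1→0
  (1Δ to stable)
t=4 Δ0: q=0 r=0 p=0 u=0 v=0 x=0 clk=0
  Δ1: clk:0→1
  (1Δ to stable)
t=5 Δ0: q=0 r=0 p=0 u=0 v=0 x=0 clk=1
  Δ1: clk:1→0
  (1Δ to stable)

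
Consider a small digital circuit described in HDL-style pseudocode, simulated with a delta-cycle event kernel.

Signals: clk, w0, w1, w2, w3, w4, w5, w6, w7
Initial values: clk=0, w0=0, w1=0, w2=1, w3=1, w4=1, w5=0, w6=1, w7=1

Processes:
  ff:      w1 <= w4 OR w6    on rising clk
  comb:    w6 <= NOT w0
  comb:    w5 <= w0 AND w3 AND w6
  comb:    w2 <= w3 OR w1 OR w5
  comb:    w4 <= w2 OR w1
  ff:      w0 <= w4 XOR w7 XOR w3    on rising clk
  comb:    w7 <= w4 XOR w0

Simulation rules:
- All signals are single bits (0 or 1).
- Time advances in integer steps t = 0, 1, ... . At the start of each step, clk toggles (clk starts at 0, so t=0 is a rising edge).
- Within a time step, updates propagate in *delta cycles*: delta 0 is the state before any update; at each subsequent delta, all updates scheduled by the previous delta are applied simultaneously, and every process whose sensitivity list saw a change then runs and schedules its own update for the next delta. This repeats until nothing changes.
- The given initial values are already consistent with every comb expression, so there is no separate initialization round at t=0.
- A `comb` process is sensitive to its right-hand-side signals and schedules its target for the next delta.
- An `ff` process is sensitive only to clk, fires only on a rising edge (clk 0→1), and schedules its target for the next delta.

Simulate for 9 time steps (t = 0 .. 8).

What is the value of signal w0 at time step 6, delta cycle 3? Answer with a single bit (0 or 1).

0

t0.Δ0 w1=0 w3=1 w7=1 w0=0 w5=0 w2=1 clk=0 w6=1 w4=1
t0.Δ1 w1=0 w3=1 w7=1 w0=0 w5=0 w2=1 clk=1 w6=1 w4=1
t0.Δ2 w1=1 w3=1 w7=1 w0=1 w5=0 w2=1 clk=1 w6=1 w4=1
t0.Δ3 w1=1 w3=1 w7=0 w0=1 w5=1 w2=1 clk=1 w6=0 w4=1
t0.Δ4 w1=1 w3=1 w7=0 w0=1 w5=0 w2=1 clk=1 w6=0 w4=1
t1.Δ0 w1=1 w3=1 w7=0 w0=1 w5=0 w2=1 clk=1 w6=0 w4=1
t1.Δ1 w1=1 w3=1 w7=0 w0=1 w5=0 w2=1 clk=0 w6=0 w4=1
t2.Δ0 w1=1 w3=1 w7=0 w0=1 w5=0 w2=1 clk=0 w6=0 w4=1
t2.Δ1 w1=1 w3=1 w7=0 w0=1 w5=0 w2=1 clk=1 w6=0 w4=1
t2.Δ2 w1=1 w3=1 w7=0 w0=0 w5=0 w2=1 clk=1 w6=0 w4=1
t2.Δ3 w1=1 w3=1 w7=1 w0=0 w5=0 w2=1 clk=1 w6=1 w4=1
t3.Δ0 w1=1 w3=1 w7=1 w0=0 w5=0 w2=1 clk=1 w6=1 w4=1
t3.Δ1 w1=1 w3=1 w7=1 w0=0 w5=0 w2=1 clk=0 w6=1 w4=1
t4.Δ0 w1=1 w3=1 w7=1 w0=0 w5=0 w2=1 clk=0 w6=1 w4=1
t4.Δ1 w1=1 w3=1 w7=1 w0=0 w5=0 w2=1 clk=1 w6=1 w4=1
t4.Δ2 w1=1 w3=1 w7=1 w0=1 w5=0 w2=1 clk=1 w6=1 w4=1
t4.Δ3 w1=1 w3=1 w7=0 w0=1 w5=1 w2=1 clk=1 w6=0 w4=1
t4.Δ4 w1=1 w3=1 w7=0 w0=1 w5=0 w2=1 clk=1 w6=0 w4=1
t5.Δ0 w1=1 w3=1 w7=0 w0=1 w5=0 w2=1 clk=1 w6=0 w4=1
t5.Δ1 w1=1 w3=1 w7=0 w0=1 w5=0 w2=1 clk=0 w6=0 w4=1
t6.Δ0 w1=1 w3=1 w7=0 w0=1 w5=0 w2=1 clk=0 w6=0 w4=1
t6.Δ1 w1=1 w3=1 w7=0 w0=1 w5=0 w2=1 clk=1 w6=0 w4=1
t6.Δ2 w1=1 w3=1 w7=0 w0=0 w5=0 w2=1 clk=1 w6=0 w4=1
t6.Δ3 w1=1 w3=1 w7=1 w0=0 w5=0 w2=1 clk=1 w6=1 w4=1
t7.Δ0 w1=1 w3=1 w7=1 w0=0 w5=0 w2=1 clk=1 w6=1 w4=1
t7.Δ1 w1=1 w3=1 w7=1 w0=0 w5=0 w2=1 clk=0 w6=1 w4=1
t8.Δ0 w1=1 w3=1 w7=1 w0=0 w5=0 w2=1 clk=0 w6=1 w4=1
t8.Δ1 w1=1 w3=1 w7=1 w0=0 w5=0 w2=1 clk=1 w6=1 w4=1
t8.Δ2 w1=1 w3=1 w7=1 w0=1 w5=0 w2=1 clk=1 w6=1 w4=1
t8.Δ3 w1=1 w3=1 w7=0 w0=1 w5=1 w2=1 clk=1 w6=0 w4=1
t8.Δ4 w1=1 w3=1 w7=0 w0=1 w5=0 w2=1 clk=1 w6=0 w4=1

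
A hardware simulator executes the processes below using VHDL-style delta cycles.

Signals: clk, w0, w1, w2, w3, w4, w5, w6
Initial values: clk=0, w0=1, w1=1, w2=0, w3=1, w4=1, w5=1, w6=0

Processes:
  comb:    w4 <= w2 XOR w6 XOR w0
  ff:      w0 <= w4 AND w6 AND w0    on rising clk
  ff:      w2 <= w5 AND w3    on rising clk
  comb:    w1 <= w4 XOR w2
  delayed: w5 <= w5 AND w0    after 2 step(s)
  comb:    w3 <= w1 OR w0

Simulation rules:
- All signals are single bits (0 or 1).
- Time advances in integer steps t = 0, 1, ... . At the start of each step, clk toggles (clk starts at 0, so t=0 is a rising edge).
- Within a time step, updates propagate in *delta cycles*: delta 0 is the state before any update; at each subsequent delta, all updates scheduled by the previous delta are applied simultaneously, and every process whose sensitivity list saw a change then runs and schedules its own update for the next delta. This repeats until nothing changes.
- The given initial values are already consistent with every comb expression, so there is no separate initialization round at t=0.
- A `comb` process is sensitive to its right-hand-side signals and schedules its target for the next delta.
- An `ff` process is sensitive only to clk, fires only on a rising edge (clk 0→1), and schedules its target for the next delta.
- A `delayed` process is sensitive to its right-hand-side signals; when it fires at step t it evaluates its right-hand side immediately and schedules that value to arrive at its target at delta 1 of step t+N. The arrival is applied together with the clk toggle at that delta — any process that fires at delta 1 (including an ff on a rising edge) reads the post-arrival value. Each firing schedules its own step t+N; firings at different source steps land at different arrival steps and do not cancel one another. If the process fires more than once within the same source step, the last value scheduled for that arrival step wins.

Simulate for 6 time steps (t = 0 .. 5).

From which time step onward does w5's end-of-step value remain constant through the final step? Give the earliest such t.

[bits: w1,w0,w2,w5,w4,w3,w6,clk]
t=0: Δ0=11011100 Δ1=11011101 Δ2=10111101 Δ3=00111101 Δ4=00111001 | 4Δ
t=1: Δ0=00111001 Δ1=00111000 | 1Δ
t=2: Δ0=00111000 Δ1=00101001 Δ2=00001001 Δ3=10000001 Δ4=00000101 Δ5=00000001 | 5Δ
t=3: Δ0=00000001 Δ1=00000000 | 1Δ
t=4: Δ0=00000000 Δ1=00000001 | 1Δ
t=5: Δ0=00000001 Δ1=00000000 | 1Δ

2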